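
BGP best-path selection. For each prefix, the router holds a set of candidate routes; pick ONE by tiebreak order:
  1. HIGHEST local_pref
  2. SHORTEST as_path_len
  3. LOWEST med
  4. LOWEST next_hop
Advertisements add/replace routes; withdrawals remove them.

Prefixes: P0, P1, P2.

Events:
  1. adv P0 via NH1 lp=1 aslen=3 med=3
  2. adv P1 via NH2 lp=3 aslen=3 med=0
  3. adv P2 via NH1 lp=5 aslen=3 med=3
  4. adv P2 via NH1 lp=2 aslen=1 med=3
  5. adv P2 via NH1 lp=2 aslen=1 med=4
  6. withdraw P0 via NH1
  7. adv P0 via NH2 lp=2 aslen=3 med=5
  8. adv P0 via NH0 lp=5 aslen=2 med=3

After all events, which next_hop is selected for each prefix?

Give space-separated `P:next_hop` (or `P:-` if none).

Op 1: best P0=NH1 P1=- P2=-
Op 2: best P0=NH1 P1=NH2 P2=-
Op 3: best P0=NH1 P1=NH2 P2=NH1
Op 4: best P0=NH1 P1=NH2 P2=NH1
Op 5: best P0=NH1 P1=NH2 P2=NH1
Op 6: best P0=- P1=NH2 P2=NH1
Op 7: best P0=NH2 P1=NH2 P2=NH1
Op 8: best P0=NH0 P1=NH2 P2=NH1

Answer: P0:NH0 P1:NH2 P2:NH1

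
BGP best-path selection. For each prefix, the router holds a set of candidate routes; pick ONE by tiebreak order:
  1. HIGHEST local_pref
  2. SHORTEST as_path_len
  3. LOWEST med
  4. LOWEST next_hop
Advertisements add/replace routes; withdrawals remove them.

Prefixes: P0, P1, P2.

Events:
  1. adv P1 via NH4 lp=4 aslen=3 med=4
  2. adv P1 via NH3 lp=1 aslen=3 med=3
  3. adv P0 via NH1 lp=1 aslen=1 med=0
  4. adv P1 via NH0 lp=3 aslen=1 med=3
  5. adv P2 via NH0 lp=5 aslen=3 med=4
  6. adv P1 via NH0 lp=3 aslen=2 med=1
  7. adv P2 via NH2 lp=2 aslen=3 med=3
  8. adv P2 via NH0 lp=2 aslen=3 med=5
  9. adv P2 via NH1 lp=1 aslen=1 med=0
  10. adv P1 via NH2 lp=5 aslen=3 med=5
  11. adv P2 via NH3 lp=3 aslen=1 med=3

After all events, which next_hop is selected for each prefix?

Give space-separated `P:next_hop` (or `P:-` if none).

Op 1: best P0=- P1=NH4 P2=-
Op 2: best P0=- P1=NH4 P2=-
Op 3: best P0=NH1 P1=NH4 P2=-
Op 4: best P0=NH1 P1=NH4 P2=-
Op 5: best P0=NH1 P1=NH4 P2=NH0
Op 6: best P0=NH1 P1=NH4 P2=NH0
Op 7: best P0=NH1 P1=NH4 P2=NH0
Op 8: best P0=NH1 P1=NH4 P2=NH2
Op 9: best P0=NH1 P1=NH4 P2=NH2
Op 10: best P0=NH1 P1=NH2 P2=NH2
Op 11: best P0=NH1 P1=NH2 P2=NH3

Answer: P0:NH1 P1:NH2 P2:NH3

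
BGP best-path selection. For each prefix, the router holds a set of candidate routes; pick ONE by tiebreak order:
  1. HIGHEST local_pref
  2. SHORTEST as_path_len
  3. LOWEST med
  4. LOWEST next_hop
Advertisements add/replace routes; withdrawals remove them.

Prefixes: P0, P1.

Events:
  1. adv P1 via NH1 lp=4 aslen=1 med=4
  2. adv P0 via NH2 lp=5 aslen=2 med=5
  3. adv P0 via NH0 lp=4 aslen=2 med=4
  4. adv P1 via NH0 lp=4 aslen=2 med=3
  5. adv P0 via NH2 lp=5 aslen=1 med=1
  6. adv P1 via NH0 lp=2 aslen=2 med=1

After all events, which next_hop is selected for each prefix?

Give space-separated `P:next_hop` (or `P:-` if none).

Op 1: best P0=- P1=NH1
Op 2: best P0=NH2 P1=NH1
Op 3: best P0=NH2 P1=NH1
Op 4: best P0=NH2 P1=NH1
Op 5: best P0=NH2 P1=NH1
Op 6: best P0=NH2 P1=NH1

Answer: P0:NH2 P1:NH1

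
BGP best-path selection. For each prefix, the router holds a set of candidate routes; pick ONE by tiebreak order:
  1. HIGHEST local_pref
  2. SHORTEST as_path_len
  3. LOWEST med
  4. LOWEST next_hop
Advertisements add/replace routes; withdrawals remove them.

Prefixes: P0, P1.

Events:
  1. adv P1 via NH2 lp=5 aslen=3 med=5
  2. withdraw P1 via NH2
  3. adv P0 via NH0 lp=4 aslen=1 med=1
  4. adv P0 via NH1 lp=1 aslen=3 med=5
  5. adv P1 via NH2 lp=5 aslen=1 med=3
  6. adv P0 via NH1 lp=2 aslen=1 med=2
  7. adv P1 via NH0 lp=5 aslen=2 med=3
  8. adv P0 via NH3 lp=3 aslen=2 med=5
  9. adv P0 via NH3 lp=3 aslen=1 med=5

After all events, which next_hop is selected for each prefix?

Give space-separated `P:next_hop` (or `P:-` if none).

Op 1: best P0=- P1=NH2
Op 2: best P0=- P1=-
Op 3: best P0=NH0 P1=-
Op 4: best P0=NH0 P1=-
Op 5: best P0=NH0 P1=NH2
Op 6: best P0=NH0 P1=NH2
Op 7: best P0=NH0 P1=NH2
Op 8: best P0=NH0 P1=NH2
Op 9: best P0=NH0 P1=NH2

Answer: P0:NH0 P1:NH2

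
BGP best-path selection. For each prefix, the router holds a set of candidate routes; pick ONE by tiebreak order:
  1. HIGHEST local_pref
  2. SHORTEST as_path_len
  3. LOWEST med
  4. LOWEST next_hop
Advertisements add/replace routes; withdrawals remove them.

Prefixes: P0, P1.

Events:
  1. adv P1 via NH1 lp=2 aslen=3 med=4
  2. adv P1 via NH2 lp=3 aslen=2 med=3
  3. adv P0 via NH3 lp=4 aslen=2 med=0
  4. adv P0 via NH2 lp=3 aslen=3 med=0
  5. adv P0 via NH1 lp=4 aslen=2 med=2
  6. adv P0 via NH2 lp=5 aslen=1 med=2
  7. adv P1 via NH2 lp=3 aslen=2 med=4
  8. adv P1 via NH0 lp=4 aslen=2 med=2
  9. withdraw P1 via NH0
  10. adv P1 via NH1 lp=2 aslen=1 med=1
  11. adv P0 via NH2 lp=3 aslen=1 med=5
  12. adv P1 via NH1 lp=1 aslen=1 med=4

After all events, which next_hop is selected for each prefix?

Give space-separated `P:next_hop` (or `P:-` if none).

Op 1: best P0=- P1=NH1
Op 2: best P0=- P1=NH2
Op 3: best P0=NH3 P1=NH2
Op 4: best P0=NH3 P1=NH2
Op 5: best P0=NH3 P1=NH2
Op 6: best P0=NH2 P1=NH2
Op 7: best P0=NH2 P1=NH2
Op 8: best P0=NH2 P1=NH0
Op 9: best P0=NH2 P1=NH2
Op 10: best P0=NH2 P1=NH2
Op 11: best P0=NH3 P1=NH2
Op 12: best P0=NH3 P1=NH2

Answer: P0:NH3 P1:NH2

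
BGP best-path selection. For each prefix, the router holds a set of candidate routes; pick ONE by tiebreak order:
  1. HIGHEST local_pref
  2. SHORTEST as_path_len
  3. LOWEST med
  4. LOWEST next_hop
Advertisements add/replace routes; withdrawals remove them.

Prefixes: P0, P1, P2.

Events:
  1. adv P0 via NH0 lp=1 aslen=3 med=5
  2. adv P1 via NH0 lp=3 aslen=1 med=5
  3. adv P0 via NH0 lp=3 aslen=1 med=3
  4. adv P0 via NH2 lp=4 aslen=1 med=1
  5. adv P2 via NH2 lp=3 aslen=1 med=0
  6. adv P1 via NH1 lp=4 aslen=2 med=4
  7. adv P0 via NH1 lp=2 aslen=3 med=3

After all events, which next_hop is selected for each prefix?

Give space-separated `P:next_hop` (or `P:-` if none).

Op 1: best P0=NH0 P1=- P2=-
Op 2: best P0=NH0 P1=NH0 P2=-
Op 3: best P0=NH0 P1=NH0 P2=-
Op 4: best P0=NH2 P1=NH0 P2=-
Op 5: best P0=NH2 P1=NH0 P2=NH2
Op 6: best P0=NH2 P1=NH1 P2=NH2
Op 7: best P0=NH2 P1=NH1 P2=NH2

Answer: P0:NH2 P1:NH1 P2:NH2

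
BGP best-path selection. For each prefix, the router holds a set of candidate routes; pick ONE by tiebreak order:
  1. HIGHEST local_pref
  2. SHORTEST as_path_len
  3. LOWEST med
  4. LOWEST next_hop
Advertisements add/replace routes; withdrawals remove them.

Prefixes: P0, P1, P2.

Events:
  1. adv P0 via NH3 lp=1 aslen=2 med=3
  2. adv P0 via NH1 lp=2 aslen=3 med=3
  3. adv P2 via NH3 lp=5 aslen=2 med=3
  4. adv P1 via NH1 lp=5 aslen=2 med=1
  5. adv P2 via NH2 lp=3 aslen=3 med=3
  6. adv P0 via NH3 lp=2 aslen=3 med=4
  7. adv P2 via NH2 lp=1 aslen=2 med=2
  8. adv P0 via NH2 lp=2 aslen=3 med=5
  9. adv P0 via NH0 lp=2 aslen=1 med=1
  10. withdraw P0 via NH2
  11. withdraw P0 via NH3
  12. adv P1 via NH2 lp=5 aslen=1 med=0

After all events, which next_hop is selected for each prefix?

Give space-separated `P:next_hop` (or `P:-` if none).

Op 1: best P0=NH3 P1=- P2=-
Op 2: best P0=NH1 P1=- P2=-
Op 3: best P0=NH1 P1=- P2=NH3
Op 4: best P0=NH1 P1=NH1 P2=NH3
Op 5: best P0=NH1 P1=NH1 P2=NH3
Op 6: best P0=NH1 P1=NH1 P2=NH3
Op 7: best P0=NH1 P1=NH1 P2=NH3
Op 8: best P0=NH1 P1=NH1 P2=NH3
Op 9: best P0=NH0 P1=NH1 P2=NH3
Op 10: best P0=NH0 P1=NH1 P2=NH3
Op 11: best P0=NH0 P1=NH1 P2=NH3
Op 12: best P0=NH0 P1=NH2 P2=NH3

Answer: P0:NH0 P1:NH2 P2:NH3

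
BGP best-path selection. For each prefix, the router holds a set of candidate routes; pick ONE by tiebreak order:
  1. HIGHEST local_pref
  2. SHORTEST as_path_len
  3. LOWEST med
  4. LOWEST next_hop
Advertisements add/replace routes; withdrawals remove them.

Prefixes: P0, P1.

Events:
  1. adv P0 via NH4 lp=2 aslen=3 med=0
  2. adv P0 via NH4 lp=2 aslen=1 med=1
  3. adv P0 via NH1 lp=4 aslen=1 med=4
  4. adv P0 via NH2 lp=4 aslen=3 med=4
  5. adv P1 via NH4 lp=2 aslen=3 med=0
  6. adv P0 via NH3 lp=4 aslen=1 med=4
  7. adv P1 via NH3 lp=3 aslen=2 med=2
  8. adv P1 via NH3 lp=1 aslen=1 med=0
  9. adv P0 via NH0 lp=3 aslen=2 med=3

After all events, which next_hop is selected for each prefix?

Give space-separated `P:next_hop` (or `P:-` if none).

Answer: P0:NH1 P1:NH4

Derivation:
Op 1: best P0=NH4 P1=-
Op 2: best P0=NH4 P1=-
Op 3: best P0=NH1 P1=-
Op 4: best P0=NH1 P1=-
Op 5: best P0=NH1 P1=NH4
Op 6: best P0=NH1 P1=NH4
Op 7: best P0=NH1 P1=NH3
Op 8: best P0=NH1 P1=NH4
Op 9: best P0=NH1 P1=NH4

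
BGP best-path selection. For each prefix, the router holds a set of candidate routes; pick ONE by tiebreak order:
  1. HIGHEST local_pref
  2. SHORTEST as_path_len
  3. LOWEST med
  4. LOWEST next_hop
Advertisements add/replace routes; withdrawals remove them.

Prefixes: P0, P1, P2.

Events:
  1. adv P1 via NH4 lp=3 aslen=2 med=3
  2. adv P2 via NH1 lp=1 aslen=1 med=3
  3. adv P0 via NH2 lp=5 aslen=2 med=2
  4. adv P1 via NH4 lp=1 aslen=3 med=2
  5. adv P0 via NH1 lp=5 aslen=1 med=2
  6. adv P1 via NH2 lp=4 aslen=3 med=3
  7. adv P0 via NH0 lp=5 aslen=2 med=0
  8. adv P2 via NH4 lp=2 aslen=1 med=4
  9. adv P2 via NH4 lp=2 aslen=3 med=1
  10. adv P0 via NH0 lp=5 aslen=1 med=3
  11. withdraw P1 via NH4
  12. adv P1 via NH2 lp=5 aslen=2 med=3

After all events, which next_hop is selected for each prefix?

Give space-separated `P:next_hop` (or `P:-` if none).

Op 1: best P0=- P1=NH4 P2=-
Op 2: best P0=- P1=NH4 P2=NH1
Op 3: best P0=NH2 P1=NH4 P2=NH1
Op 4: best P0=NH2 P1=NH4 P2=NH1
Op 5: best P0=NH1 P1=NH4 P2=NH1
Op 6: best P0=NH1 P1=NH2 P2=NH1
Op 7: best P0=NH1 P1=NH2 P2=NH1
Op 8: best P0=NH1 P1=NH2 P2=NH4
Op 9: best P0=NH1 P1=NH2 P2=NH4
Op 10: best P0=NH1 P1=NH2 P2=NH4
Op 11: best P0=NH1 P1=NH2 P2=NH4
Op 12: best P0=NH1 P1=NH2 P2=NH4

Answer: P0:NH1 P1:NH2 P2:NH4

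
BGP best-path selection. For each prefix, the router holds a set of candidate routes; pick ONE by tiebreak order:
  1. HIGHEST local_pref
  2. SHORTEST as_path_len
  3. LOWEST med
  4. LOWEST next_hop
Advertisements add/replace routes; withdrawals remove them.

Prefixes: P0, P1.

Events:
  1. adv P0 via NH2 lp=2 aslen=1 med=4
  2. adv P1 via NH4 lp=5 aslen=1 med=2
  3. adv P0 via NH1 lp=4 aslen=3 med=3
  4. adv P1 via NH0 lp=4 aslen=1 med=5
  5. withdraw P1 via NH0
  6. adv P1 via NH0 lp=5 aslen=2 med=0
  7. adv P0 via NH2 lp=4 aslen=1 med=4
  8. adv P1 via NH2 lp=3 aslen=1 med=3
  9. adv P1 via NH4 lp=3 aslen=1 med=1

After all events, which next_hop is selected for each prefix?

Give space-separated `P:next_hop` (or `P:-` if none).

Answer: P0:NH2 P1:NH0

Derivation:
Op 1: best P0=NH2 P1=-
Op 2: best P0=NH2 P1=NH4
Op 3: best P0=NH1 P1=NH4
Op 4: best P0=NH1 P1=NH4
Op 5: best P0=NH1 P1=NH4
Op 6: best P0=NH1 P1=NH4
Op 7: best P0=NH2 P1=NH4
Op 8: best P0=NH2 P1=NH4
Op 9: best P0=NH2 P1=NH0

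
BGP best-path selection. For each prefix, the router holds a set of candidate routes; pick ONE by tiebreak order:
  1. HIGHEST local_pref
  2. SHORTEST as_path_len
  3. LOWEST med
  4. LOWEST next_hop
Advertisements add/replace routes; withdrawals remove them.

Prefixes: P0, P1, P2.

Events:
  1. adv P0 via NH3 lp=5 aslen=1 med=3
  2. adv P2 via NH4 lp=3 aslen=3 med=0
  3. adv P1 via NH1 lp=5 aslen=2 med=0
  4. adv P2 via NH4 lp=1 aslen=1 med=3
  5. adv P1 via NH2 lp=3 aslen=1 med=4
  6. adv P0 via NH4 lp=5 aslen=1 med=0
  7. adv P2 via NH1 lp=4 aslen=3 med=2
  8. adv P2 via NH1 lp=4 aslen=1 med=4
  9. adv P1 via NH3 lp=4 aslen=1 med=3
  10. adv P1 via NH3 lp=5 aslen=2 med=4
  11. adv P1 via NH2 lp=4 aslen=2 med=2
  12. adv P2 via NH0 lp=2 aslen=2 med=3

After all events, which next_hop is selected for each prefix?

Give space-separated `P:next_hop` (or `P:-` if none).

Op 1: best P0=NH3 P1=- P2=-
Op 2: best P0=NH3 P1=- P2=NH4
Op 3: best P0=NH3 P1=NH1 P2=NH4
Op 4: best P0=NH3 P1=NH1 P2=NH4
Op 5: best P0=NH3 P1=NH1 P2=NH4
Op 6: best P0=NH4 P1=NH1 P2=NH4
Op 7: best P0=NH4 P1=NH1 P2=NH1
Op 8: best P0=NH4 P1=NH1 P2=NH1
Op 9: best P0=NH4 P1=NH1 P2=NH1
Op 10: best P0=NH4 P1=NH1 P2=NH1
Op 11: best P0=NH4 P1=NH1 P2=NH1
Op 12: best P0=NH4 P1=NH1 P2=NH1

Answer: P0:NH4 P1:NH1 P2:NH1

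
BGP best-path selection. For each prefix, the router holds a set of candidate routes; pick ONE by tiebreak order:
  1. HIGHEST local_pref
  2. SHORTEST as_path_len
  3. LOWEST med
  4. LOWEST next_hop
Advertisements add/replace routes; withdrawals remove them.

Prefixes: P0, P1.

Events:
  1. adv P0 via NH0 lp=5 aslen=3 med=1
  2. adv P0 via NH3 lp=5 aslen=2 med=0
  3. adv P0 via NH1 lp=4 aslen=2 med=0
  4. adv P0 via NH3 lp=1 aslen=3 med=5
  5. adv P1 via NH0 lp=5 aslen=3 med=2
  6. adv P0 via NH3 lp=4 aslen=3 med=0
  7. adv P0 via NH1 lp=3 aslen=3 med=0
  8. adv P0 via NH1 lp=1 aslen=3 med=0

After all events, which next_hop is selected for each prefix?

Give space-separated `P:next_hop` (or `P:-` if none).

Answer: P0:NH0 P1:NH0

Derivation:
Op 1: best P0=NH0 P1=-
Op 2: best P0=NH3 P1=-
Op 3: best P0=NH3 P1=-
Op 4: best P0=NH0 P1=-
Op 5: best P0=NH0 P1=NH0
Op 6: best P0=NH0 P1=NH0
Op 7: best P0=NH0 P1=NH0
Op 8: best P0=NH0 P1=NH0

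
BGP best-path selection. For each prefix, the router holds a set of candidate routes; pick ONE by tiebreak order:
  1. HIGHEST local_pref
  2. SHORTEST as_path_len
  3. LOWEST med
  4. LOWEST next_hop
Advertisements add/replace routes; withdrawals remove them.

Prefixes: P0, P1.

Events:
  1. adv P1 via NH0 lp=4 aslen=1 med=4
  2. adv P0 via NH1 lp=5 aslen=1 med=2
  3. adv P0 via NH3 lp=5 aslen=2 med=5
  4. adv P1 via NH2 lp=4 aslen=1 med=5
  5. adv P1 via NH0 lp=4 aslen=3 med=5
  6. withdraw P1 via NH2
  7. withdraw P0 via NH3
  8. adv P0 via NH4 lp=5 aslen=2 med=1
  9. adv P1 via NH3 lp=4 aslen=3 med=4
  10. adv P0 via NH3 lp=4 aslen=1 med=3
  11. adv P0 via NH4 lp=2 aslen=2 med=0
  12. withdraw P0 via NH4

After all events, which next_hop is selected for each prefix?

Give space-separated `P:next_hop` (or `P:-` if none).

Answer: P0:NH1 P1:NH3

Derivation:
Op 1: best P0=- P1=NH0
Op 2: best P0=NH1 P1=NH0
Op 3: best P0=NH1 P1=NH0
Op 4: best P0=NH1 P1=NH0
Op 5: best P0=NH1 P1=NH2
Op 6: best P0=NH1 P1=NH0
Op 7: best P0=NH1 P1=NH0
Op 8: best P0=NH1 P1=NH0
Op 9: best P0=NH1 P1=NH3
Op 10: best P0=NH1 P1=NH3
Op 11: best P0=NH1 P1=NH3
Op 12: best P0=NH1 P1=NH3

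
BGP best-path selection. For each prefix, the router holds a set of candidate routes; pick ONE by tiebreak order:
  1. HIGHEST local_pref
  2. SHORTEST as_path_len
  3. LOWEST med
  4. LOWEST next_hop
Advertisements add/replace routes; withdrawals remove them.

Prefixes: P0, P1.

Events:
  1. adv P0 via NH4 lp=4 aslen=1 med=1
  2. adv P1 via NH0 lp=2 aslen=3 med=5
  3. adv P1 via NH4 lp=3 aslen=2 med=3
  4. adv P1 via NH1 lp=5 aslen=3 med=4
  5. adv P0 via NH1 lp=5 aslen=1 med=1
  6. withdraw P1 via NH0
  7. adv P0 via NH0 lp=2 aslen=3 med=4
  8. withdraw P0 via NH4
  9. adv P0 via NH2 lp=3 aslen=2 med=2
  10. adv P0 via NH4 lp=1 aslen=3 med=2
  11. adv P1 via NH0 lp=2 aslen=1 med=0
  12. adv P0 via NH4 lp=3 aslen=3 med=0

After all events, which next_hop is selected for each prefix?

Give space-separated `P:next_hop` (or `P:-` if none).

Answer: P0:NH1 P1:NH1

Derivation:
Op 1: best P0=NH4 P1=-
Op 2: best P0=NH4 P1=NH0
Op 3: best P0=NH4 P1=NH4
Op 4: best P0=NH4 P1=NH1
Op 5: best P0=NH1 P1=NH1
Op 6: best P0=NH1 P1=NH1
Op 7: best P0=NH1 P1=NH1
Op 8: best P0=NH1 P1=NH1
Op 9: best P0=NH1 P1=NH1
Op 10: best P0=NH1 P1=NH1
Op 11: best P0=NH1 P1=NH1
Op 12: best P0=NH1 P1=NH1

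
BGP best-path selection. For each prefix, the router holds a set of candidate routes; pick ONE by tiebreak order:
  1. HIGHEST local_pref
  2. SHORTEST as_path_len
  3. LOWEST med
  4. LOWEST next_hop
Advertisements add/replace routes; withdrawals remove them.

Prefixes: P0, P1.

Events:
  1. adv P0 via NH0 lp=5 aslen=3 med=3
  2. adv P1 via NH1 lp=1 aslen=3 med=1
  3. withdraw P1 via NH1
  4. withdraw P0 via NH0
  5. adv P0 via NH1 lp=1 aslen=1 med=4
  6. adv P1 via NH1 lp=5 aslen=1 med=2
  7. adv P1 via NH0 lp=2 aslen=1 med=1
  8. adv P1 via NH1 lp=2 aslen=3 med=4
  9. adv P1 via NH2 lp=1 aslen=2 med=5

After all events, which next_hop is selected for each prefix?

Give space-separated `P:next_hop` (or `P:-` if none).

Answer: P0:NH1 P1:NH0

Derivation:
Op 1: best P0=NH0 P1=-
Op 2: best P0=NH0 P1=NH1
Op 3: best P0=NH0 P1=-
Op 4: best P0=- P1=-
Op 5: best P0=NH1 P1=-
Op 6: best P0=NH1 P1=NH1
Op 7: best P0=NH1 P1=NH1
Op 8: best P0=NH1 P1=NH0
Op 9: best P0=NH1 P1=NH0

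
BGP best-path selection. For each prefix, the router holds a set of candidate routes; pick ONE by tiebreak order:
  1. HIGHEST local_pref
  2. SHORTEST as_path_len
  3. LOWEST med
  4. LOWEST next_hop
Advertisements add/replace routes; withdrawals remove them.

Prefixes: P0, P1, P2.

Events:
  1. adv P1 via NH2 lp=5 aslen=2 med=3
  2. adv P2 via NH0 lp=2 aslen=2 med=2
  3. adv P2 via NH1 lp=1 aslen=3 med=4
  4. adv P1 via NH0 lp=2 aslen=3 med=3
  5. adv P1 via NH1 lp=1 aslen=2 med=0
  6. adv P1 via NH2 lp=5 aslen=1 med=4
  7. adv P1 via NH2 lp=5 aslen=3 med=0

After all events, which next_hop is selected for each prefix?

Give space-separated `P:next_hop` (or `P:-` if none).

Answer: P0:- P1:NH2 P2:NH0

Derivation:
Op 1: best P0=- P1=NH2 P2=-
Op 2: best P0=- P1=NH2 P2=NH0
Op 3: best P0=- P1=NH2 P2=NH0
Op 4: best P0=- P1=NH2 P2=NH0
Op 5: best P0=- P1=NH2 P2=NH0
Op 6: best P0=- P1=NH2 P2=NH0
Op 7: best P0=- P1=NH2 P2=NH0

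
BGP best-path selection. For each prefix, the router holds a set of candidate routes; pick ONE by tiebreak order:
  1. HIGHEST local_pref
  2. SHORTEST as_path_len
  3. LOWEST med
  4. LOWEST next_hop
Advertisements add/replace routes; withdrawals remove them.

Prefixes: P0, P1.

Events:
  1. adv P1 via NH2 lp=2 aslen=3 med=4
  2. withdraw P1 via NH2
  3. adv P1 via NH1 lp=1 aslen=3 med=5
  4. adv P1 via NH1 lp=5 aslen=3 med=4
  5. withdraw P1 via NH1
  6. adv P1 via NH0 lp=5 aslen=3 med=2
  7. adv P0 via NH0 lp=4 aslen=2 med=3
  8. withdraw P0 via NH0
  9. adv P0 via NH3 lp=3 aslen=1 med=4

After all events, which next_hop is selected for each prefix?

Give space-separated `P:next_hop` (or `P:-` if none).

Answer: P0:NH3 P1:NH0

Derivation:
Op 1: best P0=- P1=NH2
Op 2: best P0=- P1=-
Op 3: best P0=- P1=NH1
Op 4: best P0=- P1=NH1
Op 5: best P0=- P1=-
Op 6: best P0=- P1=NH0
Op 7: best P0=NH0 P1=NH0
Op 8: best P0=- P1=NH0
Op 9: best P0=NH3 P1=NH0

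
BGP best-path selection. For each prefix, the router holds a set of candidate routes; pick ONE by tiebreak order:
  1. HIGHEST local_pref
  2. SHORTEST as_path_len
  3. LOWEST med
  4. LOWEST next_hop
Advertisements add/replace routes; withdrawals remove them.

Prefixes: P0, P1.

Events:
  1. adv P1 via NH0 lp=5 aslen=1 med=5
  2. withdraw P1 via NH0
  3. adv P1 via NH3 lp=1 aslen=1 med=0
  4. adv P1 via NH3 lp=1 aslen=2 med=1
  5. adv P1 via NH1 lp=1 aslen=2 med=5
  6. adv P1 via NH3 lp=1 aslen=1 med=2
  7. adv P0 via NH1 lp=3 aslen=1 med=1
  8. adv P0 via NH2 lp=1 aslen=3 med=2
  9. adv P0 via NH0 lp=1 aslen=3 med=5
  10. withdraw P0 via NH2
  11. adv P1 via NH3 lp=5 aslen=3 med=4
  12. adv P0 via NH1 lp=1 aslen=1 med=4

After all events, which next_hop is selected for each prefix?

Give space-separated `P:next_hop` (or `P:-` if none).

Op 1: best P0=- P1=NH0
Op 2: best P0=- P1=-
Op 3: best P0=- P1=NH3
Op 4: best P0=- P1=NH3
Op 5: best P0=- P1=NH3
Op 6: best P0=- P1=NH3
Op 7: best P0=NH1 P1=NH3
Op 8: best P0=NH1 P1=NH3
Op 9: best P0=NH1 P1=NH3
Op 10: best P0=NH1 P1=NH3
Op 11: best P0=NH1 P1=NH3
Op 12: best P0=NH1 P1=NH3

Answer: P0:NH1 P1:NH3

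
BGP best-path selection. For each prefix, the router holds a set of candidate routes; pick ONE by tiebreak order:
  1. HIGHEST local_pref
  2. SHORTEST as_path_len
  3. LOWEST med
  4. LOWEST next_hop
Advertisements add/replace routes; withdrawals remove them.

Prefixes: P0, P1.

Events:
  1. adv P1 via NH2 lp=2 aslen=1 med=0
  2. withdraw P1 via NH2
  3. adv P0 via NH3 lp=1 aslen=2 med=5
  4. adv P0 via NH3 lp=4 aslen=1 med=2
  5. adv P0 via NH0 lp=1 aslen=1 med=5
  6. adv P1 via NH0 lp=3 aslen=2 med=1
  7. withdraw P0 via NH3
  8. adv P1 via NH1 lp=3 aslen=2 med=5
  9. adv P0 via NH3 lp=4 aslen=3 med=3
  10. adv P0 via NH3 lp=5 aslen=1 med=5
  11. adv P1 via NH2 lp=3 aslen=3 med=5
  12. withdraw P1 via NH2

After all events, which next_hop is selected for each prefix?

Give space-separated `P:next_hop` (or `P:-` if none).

Answer: P0:NH3 P1:NH0

Derivation:
Op 1: best P0=- P1=NH2
Op 2: best P0=- P1=-
Op 3: best P0=NH3 P1=-
Op 4: best P0=NH3 P1=-
Op 5: best P0=NH3 P1=-
Op 6: best P0=NH3 P1=NH0
Op 7: best P0=NH0 P1=NH0
Op 8: best P0=NH0 P1=NH0
Op 9: best P0=NH3 P1=NH0
Op 10: best P0=NH3 P1=NH0
Op 11: best P0=NH3 P1=NH0
Op 12: best P0=NH3 P1=NH0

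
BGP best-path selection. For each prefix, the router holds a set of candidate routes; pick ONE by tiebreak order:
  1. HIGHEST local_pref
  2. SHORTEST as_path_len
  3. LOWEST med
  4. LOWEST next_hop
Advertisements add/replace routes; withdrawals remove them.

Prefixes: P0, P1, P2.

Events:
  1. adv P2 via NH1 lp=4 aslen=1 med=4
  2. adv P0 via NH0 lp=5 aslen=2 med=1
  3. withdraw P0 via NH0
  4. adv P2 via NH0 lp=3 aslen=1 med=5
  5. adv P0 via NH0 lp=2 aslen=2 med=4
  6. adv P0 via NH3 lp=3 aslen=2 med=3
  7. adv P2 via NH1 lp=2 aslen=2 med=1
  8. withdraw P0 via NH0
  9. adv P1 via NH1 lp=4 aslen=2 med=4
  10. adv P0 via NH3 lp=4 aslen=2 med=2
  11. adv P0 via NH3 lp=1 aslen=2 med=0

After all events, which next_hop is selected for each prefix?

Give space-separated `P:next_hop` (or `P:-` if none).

Answer: P0:NH3 P1:NH1 P2:NH0

Derivation:
Op 1: best P0=- P1=- P2=NH1
Op 2: best P0=NH0 P1=- P2=NH1
Op 3: best P0=- P1=- P2=NH1
Op 4: best P0=- P1=- P2=NH1
Op 5: best P0=NH0 P1=- P2=NH1
Op 6: best P0=NH3 P1=- P2=NH1
Op 7: best P0=NH3 P1=- P2=NH0
Op 8: best P0=NH3 P1=- P2=NH0
Op 9: best P0=NH3 P1=NH1 P2=NH0
Op 10: best P0=NH3 P1=NH1 P2=NH0
Op 11: best P0=NH3 P1=NH1 P2=NH0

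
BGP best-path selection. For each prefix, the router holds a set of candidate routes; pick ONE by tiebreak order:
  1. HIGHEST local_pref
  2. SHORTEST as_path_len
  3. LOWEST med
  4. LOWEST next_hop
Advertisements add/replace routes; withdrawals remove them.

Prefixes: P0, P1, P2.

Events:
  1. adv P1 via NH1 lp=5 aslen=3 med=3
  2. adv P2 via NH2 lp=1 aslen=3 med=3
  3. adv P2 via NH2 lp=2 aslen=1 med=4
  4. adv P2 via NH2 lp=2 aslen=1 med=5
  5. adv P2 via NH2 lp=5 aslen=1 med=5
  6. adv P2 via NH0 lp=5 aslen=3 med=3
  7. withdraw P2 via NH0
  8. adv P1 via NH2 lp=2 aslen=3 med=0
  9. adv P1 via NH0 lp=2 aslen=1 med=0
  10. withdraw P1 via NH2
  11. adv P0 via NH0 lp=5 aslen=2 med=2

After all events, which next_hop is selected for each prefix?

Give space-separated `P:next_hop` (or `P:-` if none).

Op 1: best P0=- P1=NH1 P2=-
Op 2: best P0=- P1=NH1 P2=NH2
Op 3: best P0=- P1=NH1 P2=NH2
Op 4: best P0=- P1=NH1 P2=NH2
Op 5: best P0=- P1=NH1 P2=NH2
Op 6: best P0=- P1=NH1 P2=NH2
Op 7: best P0=- P1=NH1 P2=NH2
Op 8: best P0=- P1=NH1 P2=NH2
Op 9: best P0=- P1=NH1 P2=NH2
Op 10: best P0=- P1=NH1 P2=NH2
Op 11: best P0=NH0 P1=NH1 P2=NH2

Answer: P0:NH0 P1:NH1 P2:NH2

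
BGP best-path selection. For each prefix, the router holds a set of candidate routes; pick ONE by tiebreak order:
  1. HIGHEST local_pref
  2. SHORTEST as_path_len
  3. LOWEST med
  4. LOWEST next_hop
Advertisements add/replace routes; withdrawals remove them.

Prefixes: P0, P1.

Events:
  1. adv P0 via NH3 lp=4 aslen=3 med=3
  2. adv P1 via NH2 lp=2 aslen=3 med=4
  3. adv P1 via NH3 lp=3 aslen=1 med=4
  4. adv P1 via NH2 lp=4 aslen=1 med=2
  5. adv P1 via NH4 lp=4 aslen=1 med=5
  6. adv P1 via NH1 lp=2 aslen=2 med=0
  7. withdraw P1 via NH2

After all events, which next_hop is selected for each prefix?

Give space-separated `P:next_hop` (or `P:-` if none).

Op 1: best P0=NH3 P1=-
Op 2: best P0=NH3 P1=NH2
Op 3: best P0=NH3 P1=NH3
Op 4: best P0=NH3 P1=NH2
Op 5: best P0=NH3 P1=NH2
Op 6: best P0=NH3 P1=NH2
Op 7: best P0=NH3 P1=NH4

Answer: P0:NH3 P1:NH4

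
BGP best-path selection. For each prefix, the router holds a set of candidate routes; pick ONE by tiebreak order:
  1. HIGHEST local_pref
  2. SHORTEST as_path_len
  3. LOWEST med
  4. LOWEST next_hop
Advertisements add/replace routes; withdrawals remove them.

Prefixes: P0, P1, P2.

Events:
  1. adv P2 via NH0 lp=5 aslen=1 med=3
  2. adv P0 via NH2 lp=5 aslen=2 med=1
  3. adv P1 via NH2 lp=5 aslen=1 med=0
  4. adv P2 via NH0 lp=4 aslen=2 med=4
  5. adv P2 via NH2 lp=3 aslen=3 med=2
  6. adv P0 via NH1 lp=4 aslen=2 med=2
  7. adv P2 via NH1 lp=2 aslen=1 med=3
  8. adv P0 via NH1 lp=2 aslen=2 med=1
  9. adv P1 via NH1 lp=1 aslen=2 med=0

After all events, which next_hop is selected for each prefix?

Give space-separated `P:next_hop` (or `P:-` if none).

Op 1: best P0=- P1=- P2=NH0
Op 2: best P0=NH2 P1=- P2=NH0
Op 3: best P0=NH2 P1=NH2 P2=NH0
Op 4: best P0=NH2 P1=NH2 P2=NH0
Op 5: best P0=NH2 P1=NH2 P2=NH0
Op 6: best P0=NH2 P1=NH2 P2=NH0
Op 7: best P0=NH2 P1=NH2 P2=NH0
Op 8: best P0=NH2 P1=NH2 P2=NH0
Op 9: best P0=NH2 P1=NH2 P2=NH0

Answer: P0:NH2 P1:NH2 P2:NH0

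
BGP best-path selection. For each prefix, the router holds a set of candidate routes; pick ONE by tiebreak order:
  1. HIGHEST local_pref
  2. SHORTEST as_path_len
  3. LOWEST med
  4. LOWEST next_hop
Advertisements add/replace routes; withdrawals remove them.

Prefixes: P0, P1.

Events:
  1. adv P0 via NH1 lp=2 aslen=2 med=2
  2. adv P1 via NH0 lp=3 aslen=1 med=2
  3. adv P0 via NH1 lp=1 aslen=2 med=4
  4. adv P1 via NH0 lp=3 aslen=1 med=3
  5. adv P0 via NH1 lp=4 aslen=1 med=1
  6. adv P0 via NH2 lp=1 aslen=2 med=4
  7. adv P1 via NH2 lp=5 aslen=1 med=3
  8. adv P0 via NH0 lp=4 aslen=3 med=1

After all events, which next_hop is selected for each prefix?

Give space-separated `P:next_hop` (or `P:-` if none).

Op 1: best P0=NH1 P1=-
Op 2: best P0=NH1 P1=NH0
Op 3: best P0=NH1 P1=NH0
Op 4: best P0=NH1 P1=NH0
Op 5: best P0=NH1 P1=NH0
Op 6: best P0=NH1 P1=NH0
Op 7: best P0=NH1 P1=NH2
Op 8: best P0=NH1 P1=NH2

Answer: P0:NH1 P1:NH2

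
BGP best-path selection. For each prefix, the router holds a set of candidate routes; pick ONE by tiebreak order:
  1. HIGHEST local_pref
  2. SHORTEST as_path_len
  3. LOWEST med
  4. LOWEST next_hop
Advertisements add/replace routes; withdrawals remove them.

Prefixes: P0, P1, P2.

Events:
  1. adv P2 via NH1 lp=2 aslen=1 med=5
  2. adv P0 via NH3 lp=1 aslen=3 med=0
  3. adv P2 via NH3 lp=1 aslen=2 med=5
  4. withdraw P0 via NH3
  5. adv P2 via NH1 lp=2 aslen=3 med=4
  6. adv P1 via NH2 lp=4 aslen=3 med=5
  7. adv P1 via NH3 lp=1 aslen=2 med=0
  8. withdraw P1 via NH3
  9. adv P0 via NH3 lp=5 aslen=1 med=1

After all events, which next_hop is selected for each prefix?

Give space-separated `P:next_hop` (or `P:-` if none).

Answer: P0:NH3 P1:NH2 P2:NH1

Derivation:
Op 1: best P0=- P1=- P2=NH1
Op 2: best P0=NH3 P1=- P2=NH1
Op 3: best P0=NH3 P1=- P2=NH1
Op 4: best P0=- P1=- P2=NH1
Op 5: best P0=- P1=- P2=NH1
Op 6: best P0=- P1=NH2 P2=NH1
Op 7: best P0=- P1=NH2 P2=NH1
Op 8: best P0=- P1=NH2 P2=NH1
Op 9: best P0=NH3 P1=NH2 P2=NH1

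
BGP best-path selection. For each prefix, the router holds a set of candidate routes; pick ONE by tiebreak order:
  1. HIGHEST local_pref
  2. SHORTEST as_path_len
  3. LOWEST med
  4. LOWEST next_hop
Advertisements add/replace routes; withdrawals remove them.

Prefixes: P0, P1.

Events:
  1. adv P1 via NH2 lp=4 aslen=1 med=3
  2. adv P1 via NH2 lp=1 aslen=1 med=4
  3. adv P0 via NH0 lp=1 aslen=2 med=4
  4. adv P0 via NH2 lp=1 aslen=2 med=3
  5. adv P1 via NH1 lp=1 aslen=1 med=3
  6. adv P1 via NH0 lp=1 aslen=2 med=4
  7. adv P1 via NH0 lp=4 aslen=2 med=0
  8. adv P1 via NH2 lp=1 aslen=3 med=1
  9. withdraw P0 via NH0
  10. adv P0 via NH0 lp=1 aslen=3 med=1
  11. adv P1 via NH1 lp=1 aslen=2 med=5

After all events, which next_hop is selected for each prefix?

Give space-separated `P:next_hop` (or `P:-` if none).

Op 1: best P0=- P1=NH2
Op 2: best P0=- P1=NH2
Op 3: best P0=NH0 P1=NH2
Op 4: best P0=NH2 P1=NH2
Op 5: best P0=NH2 P1=NH1
Op 6: best P0=NH2 P1=NH1
Op 7: best P0=NH2 P1=NH0
Op 8: best P0=NH2 P1=NH0
Op 9: best P0=NH2 P1=NH0
Op 10: best P0=NH2 P1=NH0
Op 11: best P0=NH2 P1=NH0

Answer: P0:NH2 P1:NH0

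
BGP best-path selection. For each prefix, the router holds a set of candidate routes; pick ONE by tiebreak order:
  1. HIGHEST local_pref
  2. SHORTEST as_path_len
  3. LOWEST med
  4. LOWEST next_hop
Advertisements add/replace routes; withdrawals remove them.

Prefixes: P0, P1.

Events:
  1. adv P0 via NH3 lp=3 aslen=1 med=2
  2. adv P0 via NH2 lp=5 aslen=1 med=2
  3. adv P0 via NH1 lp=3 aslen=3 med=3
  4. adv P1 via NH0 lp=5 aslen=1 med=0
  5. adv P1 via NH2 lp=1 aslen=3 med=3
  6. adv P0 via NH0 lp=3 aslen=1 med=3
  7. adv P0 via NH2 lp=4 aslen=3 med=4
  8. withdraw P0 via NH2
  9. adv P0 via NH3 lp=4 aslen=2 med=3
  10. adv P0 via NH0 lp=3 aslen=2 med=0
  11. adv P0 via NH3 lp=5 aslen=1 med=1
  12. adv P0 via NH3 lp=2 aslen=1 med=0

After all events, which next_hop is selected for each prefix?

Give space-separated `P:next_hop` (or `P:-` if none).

Op 1: best P0=NH3 P1=-
Op 2: best P0=NH2 P1=-
Op 3: best P0=NH2 P1=-
Op 4: best P0=NH2 P1=NH0
Op 5: best P0=NH2 P1=NH0
Op 6: best P0=NH2 P1=NH0
Op 7: best P0=NH2 P1=NH0
Op 8: best P0=NH3 P1=NH0
Op 9: best P0=NH3 P1=NH0
Op 10: best P0=NH3 P1=NH0
Op 11: best P0=NH3 P1=NH0
Op 12: best P0=NH0 P1=NH0

Answer: P0:NH0 P1:NH0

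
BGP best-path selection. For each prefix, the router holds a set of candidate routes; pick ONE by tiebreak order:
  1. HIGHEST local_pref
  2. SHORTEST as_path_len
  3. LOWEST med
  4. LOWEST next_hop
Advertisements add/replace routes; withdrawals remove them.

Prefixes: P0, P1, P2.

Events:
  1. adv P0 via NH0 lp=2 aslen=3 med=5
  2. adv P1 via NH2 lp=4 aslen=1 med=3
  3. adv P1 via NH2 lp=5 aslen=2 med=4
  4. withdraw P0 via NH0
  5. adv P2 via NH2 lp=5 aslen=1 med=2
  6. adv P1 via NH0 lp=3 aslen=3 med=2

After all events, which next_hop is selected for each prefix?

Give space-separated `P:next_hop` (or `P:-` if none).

Answer: P0:- P1:NH2 P2:NH2

Derivation:
Op 1: best P0=NH0 P1=- P2=-
Op 2: best P0=NH0 P1=NH2 P2=-
Op 3: best P0=NH0 P1=NH2 P2=-
Op 4: best P0=- P1=NH2 P2=-
Op 5: best P0=- P1=NH2 P2=NH2
Op 6: best P0=- P1=NH2 P2=NH2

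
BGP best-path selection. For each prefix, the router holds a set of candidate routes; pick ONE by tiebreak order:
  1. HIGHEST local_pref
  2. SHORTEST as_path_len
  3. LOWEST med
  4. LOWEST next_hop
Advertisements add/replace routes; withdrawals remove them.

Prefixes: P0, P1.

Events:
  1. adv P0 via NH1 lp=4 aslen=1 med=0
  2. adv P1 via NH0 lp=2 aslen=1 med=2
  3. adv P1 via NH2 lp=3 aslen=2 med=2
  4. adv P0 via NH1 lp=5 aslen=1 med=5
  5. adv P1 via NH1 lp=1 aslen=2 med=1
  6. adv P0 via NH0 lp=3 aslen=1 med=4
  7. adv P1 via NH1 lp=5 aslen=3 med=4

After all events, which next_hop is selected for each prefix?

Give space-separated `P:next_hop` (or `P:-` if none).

Answer: P0:NH1 P1:NH1

Derivation:
Op 1: best P0=NH1 P1=-
Op 2: best P0=NH1 P1=NH0
Op 3: best P0=NH1 P1=NH2
Op 4: best P0=NH1 P1=NH2
Op 5: best P0=NH1 P1=NH2
Op 6: best P0=NH1 P1=NH2
Op 7: best P0=NH1 P1=NH1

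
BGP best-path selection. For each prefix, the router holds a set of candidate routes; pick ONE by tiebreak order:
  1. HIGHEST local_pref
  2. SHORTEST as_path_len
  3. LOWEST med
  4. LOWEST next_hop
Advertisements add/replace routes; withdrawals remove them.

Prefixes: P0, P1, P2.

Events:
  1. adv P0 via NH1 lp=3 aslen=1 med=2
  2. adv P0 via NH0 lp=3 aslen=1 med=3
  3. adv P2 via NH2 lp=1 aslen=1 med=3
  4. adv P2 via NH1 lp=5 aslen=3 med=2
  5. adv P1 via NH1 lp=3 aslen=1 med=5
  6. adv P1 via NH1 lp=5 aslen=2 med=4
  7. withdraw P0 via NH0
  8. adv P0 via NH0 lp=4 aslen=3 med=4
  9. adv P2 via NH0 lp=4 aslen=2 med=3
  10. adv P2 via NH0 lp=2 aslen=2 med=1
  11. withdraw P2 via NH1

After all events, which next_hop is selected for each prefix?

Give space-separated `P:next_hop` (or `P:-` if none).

Op 1: best P0=NH1 P1=- P2=-
Op 2: best P0=NH1 P1=- P2=-
Op 3: best P0=NH1 P1=- P2=NH2
Op 4: best P0=NH1 P1=- P2=NH1
Op 5: best P0=NH1 P1=NH1 P2=NH1
Op 6: best P0=NH1 P1=NH1 P2=NH1
Op 7: best P0=NH1 P1=NH1 P2=NH1
Op 8: best P0=NH0 P1=NH1 P2=NH1
Op 9: best P0=NH0 P1=NH1 P2=NH1
Op 10: best P0=NH0 P1=NH1 P2=NH1
Op 11: best P0=NH0 P1=NH1 P2=NH0

Answer: P0:NH0 P1:NH1 P2:NH0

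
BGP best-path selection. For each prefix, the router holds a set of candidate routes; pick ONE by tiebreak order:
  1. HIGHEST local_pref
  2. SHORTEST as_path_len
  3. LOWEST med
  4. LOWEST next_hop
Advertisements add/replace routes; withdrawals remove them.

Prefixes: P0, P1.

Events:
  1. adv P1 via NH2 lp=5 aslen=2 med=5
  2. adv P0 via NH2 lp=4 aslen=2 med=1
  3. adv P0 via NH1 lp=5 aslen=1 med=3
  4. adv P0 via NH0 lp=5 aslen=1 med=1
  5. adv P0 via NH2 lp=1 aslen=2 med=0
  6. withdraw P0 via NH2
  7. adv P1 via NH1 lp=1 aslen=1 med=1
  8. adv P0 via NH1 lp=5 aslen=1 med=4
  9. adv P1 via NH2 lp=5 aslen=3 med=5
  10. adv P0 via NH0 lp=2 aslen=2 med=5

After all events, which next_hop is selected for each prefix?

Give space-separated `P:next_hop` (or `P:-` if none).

Op 1: best P0=- P1=NH2
Op 2: best P0=NH2 P1=NH2
Op 3: best P0=NH1 P1=NH2
Op 4: best P0=NH0 P1=NH2
Op 5: best P0=NH0 P1=NH2
Op 6: best P0=NH0 P1=NH2
Op 7: best P0=NH0 P1=NH2
Op 8: best P0=NH0 P1=NH2
Op 9: best P0=NH0 P1=NH2
Op 10: best P0=NH1 P1=NH2

Answer: P0:NH1 P1:NH2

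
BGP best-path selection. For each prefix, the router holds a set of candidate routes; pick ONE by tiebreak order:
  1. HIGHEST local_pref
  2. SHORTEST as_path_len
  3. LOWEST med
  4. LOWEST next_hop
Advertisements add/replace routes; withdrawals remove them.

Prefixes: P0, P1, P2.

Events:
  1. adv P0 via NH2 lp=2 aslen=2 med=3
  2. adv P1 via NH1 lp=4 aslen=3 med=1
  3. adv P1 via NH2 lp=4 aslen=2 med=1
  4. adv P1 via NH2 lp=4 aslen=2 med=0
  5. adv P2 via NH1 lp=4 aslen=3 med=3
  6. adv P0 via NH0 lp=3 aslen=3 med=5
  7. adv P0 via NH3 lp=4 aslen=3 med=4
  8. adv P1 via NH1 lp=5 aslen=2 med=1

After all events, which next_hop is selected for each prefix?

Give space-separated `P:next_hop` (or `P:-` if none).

Op 1: best P0=NH2 P1=- P2=-
Op 2: best P0=NH2 P1=NH1 P2=-
Op 3: best P0=NH2 P1=NH2 P2=-
Op 4: best P0=NH2 P1=NH2 P2=-
Op 5: best P0=NH2 P1=NH2 P2=NH1
Op 6: best P0=NH0 P1=NH2 P2=NH1
Op 7: best P0=NH3 P1=NH2 P2=NH1
Op 8: best P0=NH3 P1=NH1 P2=NH1

Answer: P0:NH3 P1:NH1 P2:NH1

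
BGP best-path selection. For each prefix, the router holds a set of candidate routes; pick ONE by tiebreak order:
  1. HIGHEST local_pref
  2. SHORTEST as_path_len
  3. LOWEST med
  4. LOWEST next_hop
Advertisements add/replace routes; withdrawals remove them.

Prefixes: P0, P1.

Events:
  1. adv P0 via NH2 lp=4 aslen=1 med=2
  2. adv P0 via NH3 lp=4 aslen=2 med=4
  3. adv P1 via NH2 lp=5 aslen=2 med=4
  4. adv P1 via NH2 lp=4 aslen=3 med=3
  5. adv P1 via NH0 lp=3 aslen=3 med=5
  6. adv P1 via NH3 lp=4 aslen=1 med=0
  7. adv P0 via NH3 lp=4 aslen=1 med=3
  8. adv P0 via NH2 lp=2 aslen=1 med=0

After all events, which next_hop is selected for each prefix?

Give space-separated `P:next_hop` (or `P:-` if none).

Op 1: best P0=NH2 P1=-
Op 2: best P0=NH2 P1=-
Op 3: best P0=NH2 P1=NH2
Op 4: best P0=NH2 P1=NH2
Op 5: best P0=NH2 P1=NH2
Op 6: best P0=NH2 P1=NH3
Op 7: best P0=NH2 P1=NH3
Op 8: best P0=NH3 P1=NH3

Answer: P0:NH3 P1:NH3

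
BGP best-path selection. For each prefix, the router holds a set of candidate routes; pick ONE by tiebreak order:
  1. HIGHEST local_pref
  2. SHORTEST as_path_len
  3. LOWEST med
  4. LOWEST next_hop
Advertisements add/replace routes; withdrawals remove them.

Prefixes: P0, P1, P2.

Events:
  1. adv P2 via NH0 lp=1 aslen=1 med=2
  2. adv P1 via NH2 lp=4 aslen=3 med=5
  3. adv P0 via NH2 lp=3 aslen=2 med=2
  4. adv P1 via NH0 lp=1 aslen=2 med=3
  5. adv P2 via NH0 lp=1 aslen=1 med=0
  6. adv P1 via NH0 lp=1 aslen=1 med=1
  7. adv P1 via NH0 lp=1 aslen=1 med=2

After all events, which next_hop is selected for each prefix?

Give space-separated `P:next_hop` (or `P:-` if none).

Answer: P0:NH2 P1:NH2 P2:NH0

Derivation:
Op 1: best P0=- P1=- P2=NH0
Op 2: best P0=- P1=NH2 P2=NH0
Op 3: best P0=NH2 P1=NH2 P2=NH0
Op 4: best P0=NH2 P1=NH2 P2=NH0
Op 5: best P0=NH2 P1=NH2 P2=NH0
Op 6: best P0=NH2 P1=NH2 P2=NH0
Op 7: best P0=NH2 P1=NH2 P2=NH0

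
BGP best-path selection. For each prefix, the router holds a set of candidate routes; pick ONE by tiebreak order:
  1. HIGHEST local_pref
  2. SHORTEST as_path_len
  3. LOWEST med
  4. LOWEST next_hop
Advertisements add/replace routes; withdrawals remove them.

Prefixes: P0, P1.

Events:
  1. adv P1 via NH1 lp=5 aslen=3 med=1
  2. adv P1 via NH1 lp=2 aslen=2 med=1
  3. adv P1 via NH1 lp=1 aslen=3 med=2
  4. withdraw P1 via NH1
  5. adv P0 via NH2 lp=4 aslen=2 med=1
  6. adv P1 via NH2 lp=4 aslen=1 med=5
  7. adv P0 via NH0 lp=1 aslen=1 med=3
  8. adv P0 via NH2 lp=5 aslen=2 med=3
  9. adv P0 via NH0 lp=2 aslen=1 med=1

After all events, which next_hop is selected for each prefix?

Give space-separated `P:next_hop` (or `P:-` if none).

Answer: P0:NH2 P1:NH2

Derivation:
Op 1: best P0=- P1=NH1
Op 2: best P0=- P1=NH1
Op 3: best P0=- P1=NH1
Op 4: best P0=- P1=-
Op 5: best P0=NH2 P1=-
Op 6: best P0=NH2 P1=NH2
Op 7: best P0=NH2 P1=NH2
Op 8: best P0=NH2 P1=NH2
Op 9: best P0=NH2 P1=NH2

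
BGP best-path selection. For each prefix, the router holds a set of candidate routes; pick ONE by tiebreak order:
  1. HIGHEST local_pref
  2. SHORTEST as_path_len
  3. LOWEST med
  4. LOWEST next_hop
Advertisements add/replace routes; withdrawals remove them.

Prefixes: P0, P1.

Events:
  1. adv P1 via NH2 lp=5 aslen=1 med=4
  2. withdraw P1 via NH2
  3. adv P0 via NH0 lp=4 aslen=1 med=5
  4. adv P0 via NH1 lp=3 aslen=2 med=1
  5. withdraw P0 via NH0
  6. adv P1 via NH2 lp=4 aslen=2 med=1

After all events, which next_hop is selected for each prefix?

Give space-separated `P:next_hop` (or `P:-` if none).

Op 1: best P0=- P1=NH2
Op 2: best P0=- P1=-
Op 3: best P0=NH0 P1=-
Op 4: best P0=NH0 P1=-
Op 5: best P0=NH1 P1=-
Op 6: best P0=NH1 P1=NH2

Answer: P0:NH1 P1:NH2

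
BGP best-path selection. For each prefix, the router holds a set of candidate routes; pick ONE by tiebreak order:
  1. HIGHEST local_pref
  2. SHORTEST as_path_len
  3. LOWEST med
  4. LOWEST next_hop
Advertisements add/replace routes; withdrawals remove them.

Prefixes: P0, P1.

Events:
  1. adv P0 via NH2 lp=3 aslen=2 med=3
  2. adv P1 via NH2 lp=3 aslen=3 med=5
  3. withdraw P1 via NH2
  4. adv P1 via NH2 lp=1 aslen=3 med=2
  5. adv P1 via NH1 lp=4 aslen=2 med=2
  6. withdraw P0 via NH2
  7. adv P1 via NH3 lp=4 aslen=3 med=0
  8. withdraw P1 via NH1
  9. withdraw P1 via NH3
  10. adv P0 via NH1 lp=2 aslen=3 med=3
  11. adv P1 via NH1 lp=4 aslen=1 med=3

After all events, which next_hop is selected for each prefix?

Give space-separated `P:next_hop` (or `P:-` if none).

Op 1: best P0=NH2 P1=-
Op 2: best P0=NH2 P1=NH2
Op 3: best P0=NH2 P1=-
Op 4: best P0=NH2 P1=NH2
Op 5: best P0=NH2 P1=NH1
Op 6: best P0=- P1=NH1
Op 7: best P0=- P1=NH1
Op 8: best P0=- P1=NH3
Op 9: best P0=- P1=NH2
Op 10: best P0=NH1 P1=NH2
Op 11: best P0=NH1 P1=NH1

Answer: P0:NH1 P1:NH1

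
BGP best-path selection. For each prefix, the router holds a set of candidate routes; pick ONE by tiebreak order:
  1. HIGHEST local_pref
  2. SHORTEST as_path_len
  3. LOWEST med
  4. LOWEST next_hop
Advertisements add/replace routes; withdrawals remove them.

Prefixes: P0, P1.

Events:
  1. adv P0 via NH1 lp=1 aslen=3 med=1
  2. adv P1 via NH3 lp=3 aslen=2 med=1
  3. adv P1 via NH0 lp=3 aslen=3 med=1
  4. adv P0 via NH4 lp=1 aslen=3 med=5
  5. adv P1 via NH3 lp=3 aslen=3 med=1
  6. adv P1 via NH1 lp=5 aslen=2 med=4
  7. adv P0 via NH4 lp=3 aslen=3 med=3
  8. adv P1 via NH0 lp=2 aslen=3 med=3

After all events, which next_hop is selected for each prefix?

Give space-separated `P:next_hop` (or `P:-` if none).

Answer: P0:NH4 P1:NH1

Derivation:
Op 1: best P0=NH1 P1=-
Op 2: best P0=NH1 P1=NH3
Op 3: best P0=NH1 P1=NH3
Op 4: best P0=NH1 P1=NH3
Op 5: best P0=NH1 P1=NH0
Op 6: best P0=NH1 P1=NH1
Op 7: best P0=NH4 P1=NH1
Op 8: best P0=NH4 P1=NH1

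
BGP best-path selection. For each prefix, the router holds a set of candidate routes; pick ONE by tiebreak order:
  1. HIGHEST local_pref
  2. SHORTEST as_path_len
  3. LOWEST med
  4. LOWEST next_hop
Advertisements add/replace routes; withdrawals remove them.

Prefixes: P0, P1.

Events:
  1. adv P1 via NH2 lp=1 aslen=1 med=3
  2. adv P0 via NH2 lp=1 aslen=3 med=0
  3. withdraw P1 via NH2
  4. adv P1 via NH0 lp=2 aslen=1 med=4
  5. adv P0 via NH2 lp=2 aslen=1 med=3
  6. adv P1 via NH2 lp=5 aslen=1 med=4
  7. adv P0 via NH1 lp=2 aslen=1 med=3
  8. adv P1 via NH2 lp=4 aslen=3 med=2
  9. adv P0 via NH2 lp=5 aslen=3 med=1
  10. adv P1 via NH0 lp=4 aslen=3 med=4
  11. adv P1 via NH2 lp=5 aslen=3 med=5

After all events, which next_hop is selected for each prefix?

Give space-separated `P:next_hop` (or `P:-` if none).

Op 1: best P0=- P1=NH2
Op 2: best P0=NH2 P1=NH2
Op 3: best P0=NH2 P1=-
Op 4: best P0=NH2 P1=NH0
Op 5: best P0=NH2 P1=NH0
Op 6: best P0=NH2 P1=NH2
Op 7: best P0=NH1 P1=NH2
Op 8: best P0=NH1 P1=NH2
Op 9: best P0=NH2 P1=NH2
Op 10: best P0=NH2 P1=NH2
Op 11: best P0=NH2 P1=NH2

Answer: P0:NH2 P1:NH2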